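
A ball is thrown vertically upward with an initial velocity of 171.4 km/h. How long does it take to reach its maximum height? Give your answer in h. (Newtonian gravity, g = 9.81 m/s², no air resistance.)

v₀ = 171.4 km/h × 0.2777777777777778 = 47.6111 m/s
t_up = v₀ / g = 47.6111 / 9.81 = 4.85332 s
t_up = 4.85332 s / 3600.0 = 0.001348 h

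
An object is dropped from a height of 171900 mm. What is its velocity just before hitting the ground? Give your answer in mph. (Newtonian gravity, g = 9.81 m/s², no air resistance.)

h = 171900 mm × 0.001 = 171.9 m
v = √(2gh) = √(2 × 9.81 × 171.9) = 58.0748 m/s
v = 58.0748 m/s / 0.44704 = 129.9 mph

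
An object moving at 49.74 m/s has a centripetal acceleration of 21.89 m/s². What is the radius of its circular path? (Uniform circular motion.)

r = v²/a_c = 49.74²/21.89 = 113.02 m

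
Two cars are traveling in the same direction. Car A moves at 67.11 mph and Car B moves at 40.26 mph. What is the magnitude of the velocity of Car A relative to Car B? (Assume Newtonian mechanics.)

v_rel = |v_A - v_B| = |67.11 - 40.26| = 26.85 mph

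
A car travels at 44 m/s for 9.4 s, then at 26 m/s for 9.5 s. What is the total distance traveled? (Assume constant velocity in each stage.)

d₁ = v₁t₁ = 44 × 9.4 = 413.6 m
d₂ = v₂t₂ = 26 × 9.5 = 247.0 m
d_total = 413.6 + 247.0 = 660.6 m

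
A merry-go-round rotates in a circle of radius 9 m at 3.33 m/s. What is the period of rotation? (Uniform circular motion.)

T = 2πr/v = 2π×9/3.33 = 16.98 s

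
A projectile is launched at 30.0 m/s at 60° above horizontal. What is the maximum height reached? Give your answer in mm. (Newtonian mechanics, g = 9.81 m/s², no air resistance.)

H = v₀² × sin²(θ) / (2g) = 30.0² × sin(60°)² / (2 × 9.81) = 900.0 × 0.75 / 19.62 = 34.4037 m
H = 34.4037 m / 0.001 = 34400 mm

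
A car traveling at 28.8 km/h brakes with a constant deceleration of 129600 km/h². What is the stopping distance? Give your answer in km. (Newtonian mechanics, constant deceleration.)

v₀ = 28.8 km/h × 0.2777777777777778 = 8.0 m/s
a = 129600 km/h² × 7.716049382716049e-05 = 10.0 m/s²
d = v₀² / (2a) = 8.0² / (2 × 10.0) = 64.0 / 20.0 = 3.2 m
d = 3.2 m / 1000.0 = 0.0032 km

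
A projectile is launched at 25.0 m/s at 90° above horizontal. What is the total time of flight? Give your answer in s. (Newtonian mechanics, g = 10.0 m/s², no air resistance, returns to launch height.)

T = 2 × v₀ × sin(θ) / g = 2 × 25.0 × sin(90°) / 10.0 = 2 × 25.0 × 1.0 / 10.0 = 5.0 s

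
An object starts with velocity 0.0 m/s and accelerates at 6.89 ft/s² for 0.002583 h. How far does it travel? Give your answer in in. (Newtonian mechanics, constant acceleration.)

a = 6.89 ft/s² × 0.3048 = 2.10007 m/s²
t = 0.002583 h × 3600.0 = 9.2988 s
d = v₀ × t + ½ × a × t² = 0.0 × 9.2988 + 0.5 × 2.10007 × 9.2988² = 90.7941 m
d = 90.7941 m / 0.0254 = 3575 in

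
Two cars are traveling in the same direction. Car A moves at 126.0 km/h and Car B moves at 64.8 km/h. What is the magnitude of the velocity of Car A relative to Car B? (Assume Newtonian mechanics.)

v_rel = |v_A - v_B| = |126.0 - 64.8| = 61.2 km/h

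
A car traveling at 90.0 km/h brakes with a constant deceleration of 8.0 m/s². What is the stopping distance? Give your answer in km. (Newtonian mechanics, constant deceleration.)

v₀ = 90.0 km/h × 0.2777777777777778 = 25.0 m/s
d = v₀² / (2a) = 25.0² / (2 × 8.0) = 625.0 / 16.0 = 39.0625 m
d = 39.0625 m / 1000.0 = 0.03906 km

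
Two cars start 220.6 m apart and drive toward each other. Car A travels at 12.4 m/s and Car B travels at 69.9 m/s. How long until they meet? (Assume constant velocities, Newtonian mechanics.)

Combined speed: v_combined = 12.4 + 69.9 = 82.3 m/s
Time to meet: t = d/v_combined = 220.6/82.3 = 2.68 s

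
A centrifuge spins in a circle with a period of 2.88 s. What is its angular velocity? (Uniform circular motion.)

ω = 2π/T = 2π/2.88 = 2.1817 rad/s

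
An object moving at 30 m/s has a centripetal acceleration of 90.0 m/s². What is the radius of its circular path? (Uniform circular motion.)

r = v²/a_c = 30²/90.0 = 10.0 m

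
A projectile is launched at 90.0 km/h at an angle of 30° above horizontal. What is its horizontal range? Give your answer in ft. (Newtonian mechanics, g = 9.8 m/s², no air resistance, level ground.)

v₀ = 90.0 km/h × 0.2777777777777778 = 25.0 m/s
R = v₀² × sin(2θ) / g = 25.0² × sin(2 × 30°) / 9.8 = 625.0 × 0.866025 / 9.8 = 55.2312 m
R = 55.2312 m / 0.3048 = 181.2 ft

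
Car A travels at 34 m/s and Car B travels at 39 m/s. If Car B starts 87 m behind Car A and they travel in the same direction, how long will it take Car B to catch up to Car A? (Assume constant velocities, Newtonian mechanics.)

Relative speed: v_rel = 39 - 34 = 5 m/s
Time to catch: t = d₀/v_rel = 87/5 = 17.4 s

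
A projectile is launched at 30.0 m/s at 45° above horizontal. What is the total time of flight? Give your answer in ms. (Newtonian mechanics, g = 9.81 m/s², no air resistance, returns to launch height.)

T = 2 × v₀ × sin(θ) / g = 2 × 30.0 × sin(45°) / 9.81 = 2 × 30.0 × 0.707107 / 9.81 = 4.32481 s
T = 4.32481 s / 0.001 = 4325 ms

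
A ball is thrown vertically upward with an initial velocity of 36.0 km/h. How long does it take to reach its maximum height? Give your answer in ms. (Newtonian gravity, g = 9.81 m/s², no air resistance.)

v₀ = 36.0 km/h × 0.2777777777777778 = 10.0 m/s
t_up = v₀ / g = 10.0 / 9.81 = 1.01937 s
t_up = 1.01937 s / 0.001 = 1019 ms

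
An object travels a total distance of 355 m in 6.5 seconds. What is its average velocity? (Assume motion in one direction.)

v_avg = Δd / Δt = 355 / 6.5 = 54.62 m/s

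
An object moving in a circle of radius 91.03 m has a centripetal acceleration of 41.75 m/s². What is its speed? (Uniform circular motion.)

v = √(a_c × r) = √(41.75 × 91.03) = 61.65 m/s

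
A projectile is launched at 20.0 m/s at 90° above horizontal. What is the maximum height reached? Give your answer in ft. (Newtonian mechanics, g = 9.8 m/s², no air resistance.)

H = v₀² × sin²(θ) / (2g) = 20.0² × sin(90°)² / (2 × 9.8) = 400.0 × 1.0 / 19.6 = 20.4082 m
H = 20.4082 m / 0.3048 = 66.96 ft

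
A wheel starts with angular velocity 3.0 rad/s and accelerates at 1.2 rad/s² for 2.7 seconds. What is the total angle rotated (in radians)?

θ = ω₀t + ½αt² = 3.0×2.7 + ½×1.2×2.7² = 12.47 rad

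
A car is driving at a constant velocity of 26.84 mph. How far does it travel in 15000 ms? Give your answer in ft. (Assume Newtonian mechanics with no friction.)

v = 26.84 mph × 0.44704 = 11.9986 m/s
t = 15000 ms × 0.001 = 15.0 s
d = v × t = 11.9986 × 15.0 = 179.979 m
d = 179.979 m / 0.3048 = 590.5 ft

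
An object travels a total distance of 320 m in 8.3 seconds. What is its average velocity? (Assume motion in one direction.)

v_avg = Δd / Δt = 320 / 8.3 = 38.55 m/s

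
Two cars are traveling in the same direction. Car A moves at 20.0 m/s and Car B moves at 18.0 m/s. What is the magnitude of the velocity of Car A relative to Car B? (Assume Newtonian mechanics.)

v_rel = |v_A - v_B| = |20.0 - 18.0| = 2.0 m/s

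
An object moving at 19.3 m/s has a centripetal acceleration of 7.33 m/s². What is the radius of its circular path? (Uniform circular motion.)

r = v²/a_c = 19.3²/7.33 = 50.82 m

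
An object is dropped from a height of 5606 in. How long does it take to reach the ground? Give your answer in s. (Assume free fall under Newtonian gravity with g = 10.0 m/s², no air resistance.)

h = 5606 in × 0.0254 = 142.392 m
t = √(2h/g) = √(2 × 142.392 / 10.0) = 5.337 s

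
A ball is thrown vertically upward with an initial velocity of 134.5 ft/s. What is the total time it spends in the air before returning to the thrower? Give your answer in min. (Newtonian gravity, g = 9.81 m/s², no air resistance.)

v₀ = 134.5 ft/s × 0.3048 = 40.9956 m/s
t_total = 2 × v₀ / g = 2 × 40.9956 / 9.81 = 8.35792 s
t_total = 8.35792 s / 60.0 = 0.1393 min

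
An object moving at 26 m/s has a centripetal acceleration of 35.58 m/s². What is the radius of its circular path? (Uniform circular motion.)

r = v²/a_c = 26²/35.58 = 19.0 m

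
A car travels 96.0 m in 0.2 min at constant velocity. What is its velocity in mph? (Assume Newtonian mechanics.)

t = 0.2 min × 60.0 = 12.0 s
v = d / t = 96.0 / 12.0 = 8.0 m/s
v = 8.0 m/s / 0.44704 = 17.9 mph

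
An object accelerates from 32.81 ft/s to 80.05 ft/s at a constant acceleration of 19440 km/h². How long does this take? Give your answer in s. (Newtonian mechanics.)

v₀ = 32.81 ft/s × 0.3048 = 10.0005 m/s
v = 80.05 ft/s × 0.3048 = 24.3992 m/s
a = 19440 km/h² × 7.716049382716049e-05 = 1.5 m/s²
t = (v - v₀) / a = (24.3992 - 10.0005) / 1.5 = 9.599 s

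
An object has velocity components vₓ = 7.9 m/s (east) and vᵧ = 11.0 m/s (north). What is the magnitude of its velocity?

|v| = √(vₓ² + vᵧ²) = √(7.9² + 11.0²) = √(183.41) = 13.54 m/s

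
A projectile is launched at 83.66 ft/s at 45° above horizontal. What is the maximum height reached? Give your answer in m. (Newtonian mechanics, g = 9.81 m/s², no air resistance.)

v₀ = 83.66 ft/s × 0.3048 = 25.4996 m/s
H = v₀² × sin²(θ) / (2g) = 25.4996² × sin(45°)² / (2 × 9.81) = 650.23 × 0.5 / 19.62 = 16.57 m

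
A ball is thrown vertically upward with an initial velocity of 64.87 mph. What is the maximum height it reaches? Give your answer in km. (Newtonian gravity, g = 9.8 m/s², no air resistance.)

v₀ = 64.87 mph × 0.44704 = 28.9995 m/s
h_max = v₀² / (2g) = 28.9995² / (2 × 9.8) = 840.971 / 19.6 = 42.9067 m
h_max = 42.9067 m / 1000.0 = 0.04291 km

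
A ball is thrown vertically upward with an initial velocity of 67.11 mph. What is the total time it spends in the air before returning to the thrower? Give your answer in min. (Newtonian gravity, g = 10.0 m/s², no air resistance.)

v₀ = 67.11 mph × 0.44704 = 30.0009 m/s
t_total = 2 × v₀ / g = 2 × 30.0009 / 10.0 = 6.00018 s
t_total = 6.00018 s / 60.0 = 0.1 min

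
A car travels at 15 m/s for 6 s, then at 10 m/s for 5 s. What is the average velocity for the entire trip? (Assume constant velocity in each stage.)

d₁ = v₁t₁ = 15 × 6 = 90 m
d₂ = v₂t₂ = 10 × 5 = 50 m
d_total = 140 m, t_total = 11 s
v_avg = d_total/t_total = 140/11 = 12.73 m/s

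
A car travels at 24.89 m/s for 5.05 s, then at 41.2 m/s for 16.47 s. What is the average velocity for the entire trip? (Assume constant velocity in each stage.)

d₁ = v₁t₁ = 24.89 × 5.05 = 125.6945 m
d₂ = v₂t₂ = 41.2 × 16.47 = 678.564 m
d_total = 804.2585 m, t_total = 21.52 s
v_avg = d_total/t_total = 804.2585/21.52 = 37.37 m/s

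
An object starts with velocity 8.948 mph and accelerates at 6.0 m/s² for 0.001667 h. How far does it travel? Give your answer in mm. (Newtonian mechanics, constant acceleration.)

v₀ = 8.948 mph × 0.44704 = 4.00011 m/s
t = 0.001667 h × 3600.0 = 6.0012 s
d = v₀ × t + ½ × a × t² = 4.00011 × 6.0012 + 0.5 × 6.0 × 6.0012² = 132.049 m
d = 132.049 m / 0.001 = 132000 mm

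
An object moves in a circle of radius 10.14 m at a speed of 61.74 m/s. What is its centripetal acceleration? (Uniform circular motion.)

a_c = v²/r = 61.74²/10.14 = 3811.8276/10.14 = 375.92 m/s²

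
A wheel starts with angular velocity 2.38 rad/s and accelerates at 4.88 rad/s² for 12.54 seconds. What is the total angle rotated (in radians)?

θ = ω₀t + ½αt² = 2.38×12.54 + ½×4.88×12.54² = 413.54 rad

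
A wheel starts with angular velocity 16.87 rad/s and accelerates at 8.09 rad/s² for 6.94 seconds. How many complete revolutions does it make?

θ = ω₀t + ½αt² = 16.87×6.94 + ½×8.09×6.94² = 311.899562 rad
Total revolutions = θ/(2π) = 311.899562/(2π) = 49.64
Complete revolutions = ⌊49.64⌋ = 49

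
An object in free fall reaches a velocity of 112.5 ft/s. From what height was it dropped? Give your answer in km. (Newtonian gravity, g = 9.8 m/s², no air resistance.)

v = 112.5 ft/s × 0.3048 = 34.29 m/s
h = v² / (2g) = 34.29² / (2 × 9.8) = 59.99 m
h = 59.99 m / 1000.0 = 0.05999 km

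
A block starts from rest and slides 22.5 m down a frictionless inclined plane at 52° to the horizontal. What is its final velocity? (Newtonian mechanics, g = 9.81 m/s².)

a = g sin(θ) = 9.81 × sin(52°) = 7.7304 m/s²
v = √(2ad) = √(2 × 7.7304 × 22.5) = 18.65 m/s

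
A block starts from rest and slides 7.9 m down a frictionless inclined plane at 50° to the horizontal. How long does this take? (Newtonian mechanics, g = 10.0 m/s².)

a = g sin(θ) = 10.0 × sin(50°) = 7.6604 m/s²
t = √(2d/a) = √(2 × 7.9 / 7.6604) = 1.44 s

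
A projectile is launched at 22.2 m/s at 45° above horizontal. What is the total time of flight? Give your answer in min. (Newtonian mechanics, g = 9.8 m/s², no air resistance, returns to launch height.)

T = 2 × v₀ × sin(θ) / g = 2 × 22.2 × sin(45°) / 9.8 = 2 × 22.2 × 0.707107 / 9.8 = 3.20363 s
T = 3.20363 s / 60.0 = 0.05339 min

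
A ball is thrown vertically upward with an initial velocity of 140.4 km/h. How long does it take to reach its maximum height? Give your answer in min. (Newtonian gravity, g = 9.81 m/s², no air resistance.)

v₀ = 140.4 km/h × 0.2777777777777778 = 39.0 m/s
t_up = v₀ / g = 39.0 / 9.81 = 3.97554 s
t_up = 3.97554 s / 60.0 = 0.06626 min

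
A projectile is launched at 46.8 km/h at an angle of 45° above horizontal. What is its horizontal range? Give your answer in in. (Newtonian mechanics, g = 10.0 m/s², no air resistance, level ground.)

v₀ = 46.8 km/h × 0.2777777777777778 = 13.0 m/s
R = v₀² × sin(2θ) / g = 13.0² × sin(2 × 45°) / 10.0 = 169.0 × 1.0 / 10.0 = 16.9 m
R = 16.9 m / 0.0254 = 665.4 in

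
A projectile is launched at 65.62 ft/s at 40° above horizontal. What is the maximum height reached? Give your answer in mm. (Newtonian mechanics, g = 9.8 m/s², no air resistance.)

v₀ = 65.62 ft/s × 0.3048 = 20.001 m/s
H = v₀² × sin²(θ) / (2g) = 20.001² × sin(40°)² / (2 × 9.8) = 400.04 × 0.413176 / 19.6 = 8.43301 m
H = 8.43301 m / 0.001 = 8433 mm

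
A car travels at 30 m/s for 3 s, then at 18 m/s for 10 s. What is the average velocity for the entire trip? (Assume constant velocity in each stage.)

d₁ = v₁t₁ = 30 × 3 = 90 m
d₂ = v₂t₂ = 18 × 10 = 180 m
d_total = 270 m, t_total = 13 s
v_avg = d_total/t_total = 270/13 = 20.77 m/s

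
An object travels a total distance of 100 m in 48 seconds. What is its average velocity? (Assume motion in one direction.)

v_avg = Δd / Δt = 100 / 48 = 2.08 m/s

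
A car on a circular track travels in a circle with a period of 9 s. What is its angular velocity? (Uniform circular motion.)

ω = 2π/T = 2π/9 = 0.6981 rad/s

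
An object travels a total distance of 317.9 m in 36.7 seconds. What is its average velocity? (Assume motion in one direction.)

v_avg = Δd / Δt = 317.9 / 36.7 = 8.66 m/s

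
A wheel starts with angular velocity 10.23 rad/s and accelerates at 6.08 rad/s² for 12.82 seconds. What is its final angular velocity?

ω = ω₀ + αt = 10.23 + 6.08 × 12.82 = 88.18 rad/s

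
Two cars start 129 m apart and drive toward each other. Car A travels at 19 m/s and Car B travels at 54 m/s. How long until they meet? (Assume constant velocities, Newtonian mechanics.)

Combined speed: v_combined = 19 + 54 = 73 m/s
Time to meet: t = d/v_combined = 129/73 = 1.77 s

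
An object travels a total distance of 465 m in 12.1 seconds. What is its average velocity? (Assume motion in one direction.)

v_avg = Δd / Δt = 465 / 12.1 = 38.43 m/s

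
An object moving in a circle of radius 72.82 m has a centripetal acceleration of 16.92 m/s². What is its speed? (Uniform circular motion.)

v = √(a_c × r) = √(16.92 × 72.82) = 35.1 m/s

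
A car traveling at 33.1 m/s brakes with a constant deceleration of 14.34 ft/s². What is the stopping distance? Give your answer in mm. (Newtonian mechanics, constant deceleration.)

a = 14.34 ft/s² × 0.3048 = 4.37083 m/s²
d = v₀² / (2a) = 33.1² / (2 × 4.37083) = 1095.61 / 8.74166 = 125.332 m
d = 125.332 m / 0.001 = 125300 mm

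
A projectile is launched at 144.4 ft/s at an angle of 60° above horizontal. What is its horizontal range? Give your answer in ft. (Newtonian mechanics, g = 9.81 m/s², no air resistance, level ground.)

v₀ = 144.4 ft/s × 0.3048 = 44.0131 m/s
R = v₀² × sin(2θ) / g = 44.0131² × sin(2 × 60°) / 9.81 = 1937.15 × 0.866025 / 9.81 = 171.011 m
R = 171.011 m / 0.3048 = 561.1 ft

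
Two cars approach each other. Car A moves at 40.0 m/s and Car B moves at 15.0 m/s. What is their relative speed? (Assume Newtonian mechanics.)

v_rel = v_A + v_B = 40.0 + 15.0 = 55.0 m/s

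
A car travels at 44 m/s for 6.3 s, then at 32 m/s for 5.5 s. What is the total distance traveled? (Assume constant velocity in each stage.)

d₁ = v₁t₁ = 44 × 6.3 = 277.2 m
d₂ = v₂t₂ = 32 × 5.5 = 176.0 m
d_total = 277.2 + 176.0 = 453.2 m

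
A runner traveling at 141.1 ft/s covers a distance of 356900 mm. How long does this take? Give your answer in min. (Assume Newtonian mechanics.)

d = 356900 mm × 0.001 = 356.9 m
v = 141.1 ft/s × 0.3048 = 43.0073 m/s
t = d / v = 356.9 / 43.0073 = 8.29859 s
t = 8.29859 s / 60.0 = 0.1383 min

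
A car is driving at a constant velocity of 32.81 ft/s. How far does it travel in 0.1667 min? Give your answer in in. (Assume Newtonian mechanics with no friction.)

v = 32.81 ft/s × 0.3048 = 10.0005 m/s
t = 0.1667 min × 60.0 = 10.002 s
d = v × t = 10.0005 × 10.002 = 100.025 m
d = 100.025 m / 0.0254 = 3938 in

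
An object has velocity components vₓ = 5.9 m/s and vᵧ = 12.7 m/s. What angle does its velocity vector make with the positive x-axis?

θ = arctan(vᵧ/vₓ) = arctan(12.7/5.9) = 65.08°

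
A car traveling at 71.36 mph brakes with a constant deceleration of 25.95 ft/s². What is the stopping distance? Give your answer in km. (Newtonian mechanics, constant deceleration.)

v₀ = 71.36 mph × 0.44704 = 31.9008 m/s
a = 25.95 ft/s² × 0.3048 = 7.90956 m/s²
d = v₀² / (2a) = 31.9008² / (2 × 7.90956) = 1017.66 / 15.8191 = 64.3311 m
d = 64.3311 m / 1000.0 = 0.06433 km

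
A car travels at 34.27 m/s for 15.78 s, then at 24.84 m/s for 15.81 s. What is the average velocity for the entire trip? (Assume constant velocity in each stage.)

d₁ = v₁t₁ = 34.27 × 15.78 = 540.7806 m
d₂ = v₂t₂ = 24.84 × 15.81 = 392.7204 m
d_total = 933.501 m, t_total = 31.59 s
v_avg = d_total/t_total = 933.501/31.59 = 29.55 m/s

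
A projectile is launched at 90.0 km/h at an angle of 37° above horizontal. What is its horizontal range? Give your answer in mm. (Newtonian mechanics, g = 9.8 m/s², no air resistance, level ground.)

v₀ = 90.0 km/h × 0.2777777777777778 = 25.0 m/s
R = v₀² × sin(2θ) / g = 25.0² × sin(2 × 37°) / 9.8 = 625.0 × 0.961262 / 9.8 = 61.305 m
R = 61.305 m / 0.001 = 61300 mm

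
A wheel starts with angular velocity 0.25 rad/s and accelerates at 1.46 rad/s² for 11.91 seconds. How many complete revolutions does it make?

θ = ω₀t + ½αt² = 0.25×11.91 + ½×1.46×11.91² = 106.526613 rad
Total revolutions = θ/(2π) = 106.526613/(2π) = 16.95
Complete revolutions = ⌊16.95⌋ = 16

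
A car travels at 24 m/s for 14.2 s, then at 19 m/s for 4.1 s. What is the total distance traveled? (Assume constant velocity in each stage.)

d₁ = v₁t₁ = 24 × 14.2 = 340.8 m
d₂ = v₂t₂ = 19 × 4.1 = 77.9 m
d_total = 340.8 + 77.9 = 418.7 m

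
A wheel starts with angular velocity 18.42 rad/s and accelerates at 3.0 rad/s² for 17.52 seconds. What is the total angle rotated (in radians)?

θ = ω₀t + ½αt² = 18.42×17.52 + ½×3.0×17.52² = 783.14 rad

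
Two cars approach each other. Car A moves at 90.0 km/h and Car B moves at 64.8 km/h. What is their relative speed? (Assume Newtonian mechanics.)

v_rel = v_A + v_B = 90.0 + 64.8 = 154.8 km/h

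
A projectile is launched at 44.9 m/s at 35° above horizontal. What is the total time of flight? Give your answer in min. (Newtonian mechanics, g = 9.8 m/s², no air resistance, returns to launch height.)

T = 2 × v₀ × sin(θ) / g = 2 × 44.9 × sin(35°) / 9.8 = 2 × 44.9 × 0.573576 / 9.8 = 5.25583 s
T = 5.25583 s / 60.0 = 0.0876 min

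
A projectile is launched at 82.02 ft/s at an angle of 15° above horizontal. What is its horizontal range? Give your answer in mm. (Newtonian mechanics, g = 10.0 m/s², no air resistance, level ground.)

v₀ = 82.02 ft/s × 0.3048 = 24.9997 m/s
R = v₀² × sin(2θ) / g = 24.9997² × sin(2 × 15°) / 10.0 = 624.985 × 0.5 / 10.0 = 31.2492 m
R = 31.2492 m / 0.001 = 31250 mm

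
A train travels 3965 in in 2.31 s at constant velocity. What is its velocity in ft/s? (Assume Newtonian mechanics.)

d = 3965 in × 0.0254 = 100.711 m
v = d / t = 100.711 / 2.31 = 43.5978 m/s
v = 43.5978 m/s / 0.3048 = 143.0 ft/s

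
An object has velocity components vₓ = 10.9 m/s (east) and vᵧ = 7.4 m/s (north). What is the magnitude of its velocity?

|v| = √(vₓ² + vᵧ²) = √(10.9² + 7.4²) = √(173.57) = 13.17 m/s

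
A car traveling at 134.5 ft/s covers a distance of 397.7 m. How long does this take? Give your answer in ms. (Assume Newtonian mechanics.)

v = 134.5 ft/s × 0.3048 = 40.9956 m/s
t = d / v = 397.7 / 40.9956 = 9.70104 s
t = 9.70104 s / 0.001 = 9701 ms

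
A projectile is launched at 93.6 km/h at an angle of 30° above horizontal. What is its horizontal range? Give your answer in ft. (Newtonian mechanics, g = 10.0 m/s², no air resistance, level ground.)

v₀ = 93.6 km/h × 0.2777777777777778 = 26.0 m/s
R = v₀² × sin(2θ) / g = 26.0² × sin(2 × 30°) / 10.0 = 676.0 × 0.866025 / 10.0 = 58.5433 m
R = 58.5433 m / 0.3048 = 192.1 ft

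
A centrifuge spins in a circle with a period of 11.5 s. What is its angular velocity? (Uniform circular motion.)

ω = 2π/T = 2π/11.5 = 0.5464 rad/s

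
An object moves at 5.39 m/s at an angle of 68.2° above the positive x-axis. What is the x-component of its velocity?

vₓ = v cos(θ) = 5.39 × cos(68.2°) = 2.0 m/s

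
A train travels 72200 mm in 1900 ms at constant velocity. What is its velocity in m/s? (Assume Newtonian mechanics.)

d = 72200 mm × 0.001 = 72.2 m
t = 1900 ms × 0.001 = 1.9 s
v = d / t = 72.2 / 1.9 = 38.0 m/s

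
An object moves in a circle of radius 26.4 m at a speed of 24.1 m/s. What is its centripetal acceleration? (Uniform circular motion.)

a_c = v²/r = 24.1²/26.4 = 580.81/26.4 = 22.0 m/s²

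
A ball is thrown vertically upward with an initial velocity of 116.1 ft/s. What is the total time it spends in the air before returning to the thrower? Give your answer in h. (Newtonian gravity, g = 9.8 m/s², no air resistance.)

v₀ = 116.1 ft/s × 0.3048 = 35.3873 m/s
t_total = 2 × v₀ / g = 2 × 35.3873 / 9.8 = 7.2219 s
t_total = 7.2219 s / 3600.0 = 0.002006 h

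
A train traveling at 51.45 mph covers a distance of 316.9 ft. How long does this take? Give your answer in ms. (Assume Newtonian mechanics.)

d = 316.9 ft × 0.3048 = 96.5911 m
v = 51.45 mph × 0.44704 = 23.0002 m/s
t = d / v = 96.5911 / 23.0002 = 4.19958 s
t = 4.19958 s / 0.001 = 4200 ms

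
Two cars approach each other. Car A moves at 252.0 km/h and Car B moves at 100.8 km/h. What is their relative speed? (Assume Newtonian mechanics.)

v_rel = v_A + v_B = 252.0 + 100.8 = 352.8 km/h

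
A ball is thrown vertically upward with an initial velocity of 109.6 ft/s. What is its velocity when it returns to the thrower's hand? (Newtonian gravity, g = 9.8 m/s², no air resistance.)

By conservation of energy (no air resistance), the ball returns to the throw height with the same speed as launch, but directed downward.
|v_ground| = v₀ = 109.6 ft/s
v_ground = 109.6 ft/s (downward)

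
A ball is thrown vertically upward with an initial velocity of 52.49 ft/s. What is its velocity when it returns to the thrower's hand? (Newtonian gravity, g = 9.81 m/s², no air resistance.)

By conservation of energy (no air resistance), the ball returns to the throw height with the same speed as launch, but directed downward.
|v_ground| = v₀ = 52.49 ft/s
v_ground = 52.49 ft/s (downward)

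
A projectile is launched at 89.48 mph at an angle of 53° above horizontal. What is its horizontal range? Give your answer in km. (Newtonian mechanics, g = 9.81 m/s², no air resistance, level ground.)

v₀ = 89.48 mph × 0.44704 = 40.0011 m/s
R = v₀² × sin(2θ) / g = 40.0011² × sin(2 × 53°) / 9.81 = 1600.09 × 0.961262 / 9.81 = 156.79 m
R = 156.79 m / 1000.0 = 0.1568 km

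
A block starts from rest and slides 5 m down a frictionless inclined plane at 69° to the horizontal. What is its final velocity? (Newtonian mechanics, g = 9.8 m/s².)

a = g sin(θ) = 9.8 × sin(69°) = 9.1491 m/s²
v = √(2ad) = √(2 × 9.1491 × 5) = 9.57 m/s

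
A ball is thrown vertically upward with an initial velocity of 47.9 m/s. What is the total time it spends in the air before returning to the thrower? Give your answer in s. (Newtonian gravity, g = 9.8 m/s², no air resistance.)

t_total = 2 × v₀ / g = 2 × 47.9 / 9.8 = 9.776 s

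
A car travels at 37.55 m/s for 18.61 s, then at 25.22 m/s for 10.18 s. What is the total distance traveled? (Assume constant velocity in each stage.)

d₁ = v₁t₁ = 37.55 × 18.61 = 698.8055 m
d₂ = v₂t₂ = 25.22 × 10.18 = 256.7396 m
d_total = 698.8055 + 256.7396 = 955.55 m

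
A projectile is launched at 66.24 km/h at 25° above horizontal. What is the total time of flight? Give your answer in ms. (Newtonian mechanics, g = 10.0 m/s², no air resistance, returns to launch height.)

v₀ = 66.24 km/h × 0.2777777777777778 = 18.4 m/s
T = 2 × v₀ × sin(θ) / g = 2 × 18.4 × sin(25°) / 10.0 = 2 × 18.4 × 0.422618 / 10.0 = 1.55523 s
T = 1.55523 s / 0.001 = 1555 ms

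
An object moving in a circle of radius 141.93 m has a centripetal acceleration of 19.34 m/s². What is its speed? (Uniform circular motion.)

v = √(a_c × r) = √(19.34 × 141.93) = 52.39 m/s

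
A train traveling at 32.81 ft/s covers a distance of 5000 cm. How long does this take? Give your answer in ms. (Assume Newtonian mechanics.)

d = 5000 cm × 0.01 = 50.0 m
v = 32.81 ft/s × 0.3048 = 10.0005 m/s
t = d / v = 50.0 / 10.0005 = 4.99975 s
t = 4.99975 s / 0.001 = 5000 ms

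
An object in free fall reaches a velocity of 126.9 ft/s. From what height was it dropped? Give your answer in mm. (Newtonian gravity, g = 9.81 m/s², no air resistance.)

v = 126.9 ft/s × 0.3048 = 38.6791 m/s
h = v² / (2g) = 38.6791² / (2 × 9.81) = 76.2524 m
h = 76.2524 m / 0.001 = 76250 mm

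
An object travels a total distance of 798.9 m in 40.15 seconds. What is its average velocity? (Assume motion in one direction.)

v_avg = Δd / Δt = 798.9 / 40.15 = 19.9 m/s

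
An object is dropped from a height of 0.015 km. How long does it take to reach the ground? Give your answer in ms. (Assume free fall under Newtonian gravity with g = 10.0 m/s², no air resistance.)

h = 0.015 km × 1000.0 = 15.0 m
t = √(2h/g) = √(2 × 15.0 / 10.0) = 1.73205 s
t = 1.73205 s / 0.001 = 1732 ms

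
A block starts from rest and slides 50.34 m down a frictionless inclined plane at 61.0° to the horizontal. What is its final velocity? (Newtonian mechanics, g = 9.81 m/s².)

a = g sin(θ) = 9.81 × sin(61.0°) = 8.58 m/s²
v = √(2ad) = √(2 × 8.58 × 50.34) = 29.39 m/s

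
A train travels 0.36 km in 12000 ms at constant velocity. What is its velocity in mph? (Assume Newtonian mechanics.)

d = 0.36 km × 1000.0 = 360.0 m
t = 12000 ms × 0.001 = 12.0 s
v = d / t = 360.0 / 12.0 = 30.0 m/s
v = 30.0 m/s / 0.44704 = 67.11 mph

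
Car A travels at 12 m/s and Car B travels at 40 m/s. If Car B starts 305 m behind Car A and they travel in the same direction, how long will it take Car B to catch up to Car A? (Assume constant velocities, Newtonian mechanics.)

Relative speed: v_rel = 40 - 12 = 28 m/s
Time to catch: t = d₀/v_rel = 305/28 = 10.89 s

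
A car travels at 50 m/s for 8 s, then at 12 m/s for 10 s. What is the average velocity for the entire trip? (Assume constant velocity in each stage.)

d₁ = v₁t₁ = 50 × 8 = 400 m
d₂ = v₂t₂ = 12 × 10 = 120 m
d_total = 520 m, t_total = 18 s
v_avg = d_total/t_total = 520/18 = 28.89 m/s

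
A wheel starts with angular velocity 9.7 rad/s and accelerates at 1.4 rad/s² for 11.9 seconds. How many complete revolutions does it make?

θ = ω₀t + ½αt² = 9.7×11.9 + ½×1.4×11.9² = 214.557 rad
Total revolutions = θ/(2π) = 214.557/(2π) = 34.15
Complete revolutions = ⌊34.15⌋ = 34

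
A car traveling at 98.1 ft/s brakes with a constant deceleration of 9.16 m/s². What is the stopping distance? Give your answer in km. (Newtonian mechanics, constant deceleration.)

v₀ = 98.1 ft/s × 0.3048 = 29.9009 m/s
d = v₀² / (2a) = 29.9009² / (2 × 9.16) = 894.064 / 18.32 = 48.8026 m
d = 48.8026 m / 1000.0 = 0.0488 km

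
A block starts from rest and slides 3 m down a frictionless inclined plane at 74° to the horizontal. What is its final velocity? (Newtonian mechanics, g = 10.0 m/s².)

a = g sin(θ) = 10.0 × sin(74°) = 9.6126 m/s²
v = √(2ad) = √(2 × 9.6126 × 3) = 7.59 m/s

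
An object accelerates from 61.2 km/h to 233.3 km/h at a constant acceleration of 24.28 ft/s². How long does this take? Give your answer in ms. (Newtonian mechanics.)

v₀ = 61.2 km/h × 0.2777777777777778 = 17.0 m/s
v = 233.3 km/h × 0.2777777777777778 = 64.8056 m/s
a = 24.28 ft/s² × 0.3048 = 7.40054 m/s²
t = (v - v₀) / a = (64.8056 - 17.0) / 7.40054 = 6.45974 s
t = 6.45974 s / 0.001 = 6460 ms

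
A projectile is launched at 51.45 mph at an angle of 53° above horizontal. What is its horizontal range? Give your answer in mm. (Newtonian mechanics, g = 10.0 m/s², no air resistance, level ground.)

v₀ = 51.45 mph × 0.44704 = 23.0002 m/s
R = v₀² × sin(2θ) / g = 23.0002² × sin(2 × 53°) / 10.0 = 529.009 × 0.961262 / 10.0 = 50.8516 m
R = 50.8516 m / 0.001 = 50850 mm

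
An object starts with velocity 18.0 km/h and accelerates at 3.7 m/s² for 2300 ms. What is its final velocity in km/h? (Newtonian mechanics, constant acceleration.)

v₀ = 18.0 km/h × 0.2777777777777778 = 5.0 m/s
t = 2300 ms × 0.001 = 2.3 s
v = v₀ + a × t = 5.0 + 3.7 × 2.3 = 13.51 m/s
v = 13.51 m/s / 0.2777777777777778 = 48.64 km/h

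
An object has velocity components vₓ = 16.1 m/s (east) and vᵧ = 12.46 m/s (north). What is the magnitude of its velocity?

|v| = √(vₓ² + vᵧ²) = √(16.1² + 12.46²) = √(414.4616) = 20.36 m/s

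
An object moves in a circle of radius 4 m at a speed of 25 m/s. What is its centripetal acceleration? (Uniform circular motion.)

a_c = v²/r = 25²/4 = 625/4 = 156.25 m/s²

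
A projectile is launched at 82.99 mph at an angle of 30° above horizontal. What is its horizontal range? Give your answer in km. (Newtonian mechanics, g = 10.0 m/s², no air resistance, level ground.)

v₀ = 82.99 mph × 0.44704 = 37.0998 m/s
R = v₀² × sin(2θ) / g = 37.0998² × sin(2 × 30°) / 10.0 = 1376.4 × 0.866025 / 10.0 = 119.2 m
R = 119.2 m / 1000.0 = 0.1192 km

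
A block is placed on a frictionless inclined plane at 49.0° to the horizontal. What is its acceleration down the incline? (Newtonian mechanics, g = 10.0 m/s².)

a = g sin(θ) = 10.0 × sin(49.0°) = 10.0 × 0.7547 = 7.55 m/s²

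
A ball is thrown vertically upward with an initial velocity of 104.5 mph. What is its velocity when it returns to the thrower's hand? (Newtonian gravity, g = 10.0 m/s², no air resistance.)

By conservation of energy (no air resistance), the ball returns to the throw height with the same speed as launch, but directed downward.
|v_ground| = v₀ = 104.5 mph
v_ground = 104.5 mph (downward)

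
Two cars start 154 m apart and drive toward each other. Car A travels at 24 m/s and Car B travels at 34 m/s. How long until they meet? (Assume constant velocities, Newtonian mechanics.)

Combined speed: v_combined = 24 + 34 = 58 m/s
Time to meet: t = d/v_combined = 154/58 = 2.66 s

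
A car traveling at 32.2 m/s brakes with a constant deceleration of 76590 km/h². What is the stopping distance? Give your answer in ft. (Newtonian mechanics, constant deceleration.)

a = 76590 km/h² × 7.716049382716049e-05 = 5.90972 m/s²
d = v₀² / (2a) = 32.2² / (2 × 5.90972) = 1036.84 / 11.8194 = 87.7236 m
d = 87.7236 m / 0.3048 = 287.8 ft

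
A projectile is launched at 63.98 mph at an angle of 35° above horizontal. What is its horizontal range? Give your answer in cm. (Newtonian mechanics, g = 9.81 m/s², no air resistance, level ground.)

v₀ = 63.98 mph × 0.44704 = 28.6016 m/s
R = v₀² × sin(2θ) / g = 28.6016² × sin(2 × 35°) / 9.81 = 818.052 × 0.939693 / 9.81 = 78.3606 m
R = 78.3606 m / 0.01 = 7836 cm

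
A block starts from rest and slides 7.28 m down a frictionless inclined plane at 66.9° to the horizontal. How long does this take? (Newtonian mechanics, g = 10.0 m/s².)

a = g sin(θ) = 10.0 × sin(66.9°) = 9.1982 m/s²
t = √(2d/a) = √(2 × 7.28 / 9.1982) = 1.26 s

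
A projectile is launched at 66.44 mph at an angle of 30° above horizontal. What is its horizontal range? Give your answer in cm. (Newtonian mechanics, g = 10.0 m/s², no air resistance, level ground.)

v₀ = 66.44 mph × 0.44704 = 29.7013 m/s
R = v₀² × sin(2θ) / g = 29.7013² × sin(2 × 30°) / 10.0 = 882.167 × 0.866025 / 10.0 = 76.3979 m
R = 76.3979 m / 0.01 = 7640 cm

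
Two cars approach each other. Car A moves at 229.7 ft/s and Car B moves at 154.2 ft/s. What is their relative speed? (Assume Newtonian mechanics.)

v_rel = v_A + v_B = 229.7 + 154.2 = 383.9 ft/s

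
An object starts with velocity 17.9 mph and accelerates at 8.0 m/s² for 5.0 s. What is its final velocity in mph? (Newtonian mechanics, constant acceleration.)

v₀ = 17.9 mph × 0.44704 = 8.00202 m/s
v = v₀ + a × t = 8.00202 + 8.0 × 5.0 = 48.002 m/s
v = 48.002 m/s / 0.44704 = 107.4 mph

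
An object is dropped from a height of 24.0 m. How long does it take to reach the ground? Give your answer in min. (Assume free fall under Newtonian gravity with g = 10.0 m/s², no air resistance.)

t = √(2h/g) = √(2 × 24.0 / 10.0) = 2.19089 s
t = 2.19089 s / 60.0 = 0.03651 min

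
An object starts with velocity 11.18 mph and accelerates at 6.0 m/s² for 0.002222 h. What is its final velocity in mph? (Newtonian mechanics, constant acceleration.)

v₀ = 11.18 mph × 0.44704 = 4.99791 m/s
t = 0.002222 h × 3600.0 = 7.9992 s
v = v₀ + a × t = 4.99791 + 6.0 × 7.9992 = 52.9931 m/s
v = 52.9931 m/s / 0.44704 = 118.5 mph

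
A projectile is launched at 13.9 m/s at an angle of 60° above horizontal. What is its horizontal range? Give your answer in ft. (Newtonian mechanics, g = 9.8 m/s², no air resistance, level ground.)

R = v₀² × sin(2θ) / g = 13.9² × sin(2 × 60°) / 9.8 = 193.21 × 0.866025 / 9.8 = 17.0739 m
R = 17.0739 m / 0.3048 = 56.02 ft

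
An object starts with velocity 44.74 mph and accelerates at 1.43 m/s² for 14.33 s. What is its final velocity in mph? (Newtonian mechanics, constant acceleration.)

v₀ = 44.74 mph × 0.44704 = 20.0006 m/s
v = v₀ + a × t = 20.0006 + 1.43 × 14.33 = 40.4925 m/s
v = 40.4925 m/s / 0.44704 = 90.58 mph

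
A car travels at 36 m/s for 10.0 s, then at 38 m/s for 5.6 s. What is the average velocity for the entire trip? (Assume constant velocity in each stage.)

d₁ = v₁t₁ = 36 × 10.0 = 360.0 m
d₂ = v₂t₂ = 38 × 5.6 = 212.8 m
d_total = 572.8 m, t_total = 15.6 s
v_avg = d_total/t_total = 572.8/15.6 = 36.72 m/s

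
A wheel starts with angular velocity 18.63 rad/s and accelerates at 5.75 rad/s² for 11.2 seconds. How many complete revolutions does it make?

θ = ω₀t + ½αt² = 18.63×11.2 + ½×5.75×11.2² = 569.296 rad
Total revolutions = θ/(2π) = 569.296/(2π) = 90.61
Complete revolutions = ⌊90.61⌋ = 90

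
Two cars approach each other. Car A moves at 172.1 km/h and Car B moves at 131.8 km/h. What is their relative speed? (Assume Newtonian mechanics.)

v_rel = v_A + v_B = 172.1 + 131.8 = 303.9 km/h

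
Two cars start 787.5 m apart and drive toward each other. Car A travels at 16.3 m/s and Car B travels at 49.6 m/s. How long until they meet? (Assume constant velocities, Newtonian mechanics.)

Combined speed: v_combined = 16.3 + 49.6 = 65.9 m/s
Time to meet: t = d/v_combined = 787.5/65.9 = 11.95 s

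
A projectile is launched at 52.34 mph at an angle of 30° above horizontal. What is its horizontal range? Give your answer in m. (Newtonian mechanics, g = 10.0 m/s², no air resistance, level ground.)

v₀ = 52.34 mph × 0.44704 = 23.3981 m/s
R = v₀² × sin(2θ) / g = 23.3981² × sin(2 × 30°) / 10.0 = 547.471 × 0.866025 / 10.0 = 47.41 m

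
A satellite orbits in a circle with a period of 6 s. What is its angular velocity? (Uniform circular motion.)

ω = 2π/T = 2π/6 = 1.0472 rad/s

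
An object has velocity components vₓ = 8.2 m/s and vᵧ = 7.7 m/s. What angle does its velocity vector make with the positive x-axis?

θ = arctan(vᵧ/vₓ) = arctan(7.7/8.2) = 43.2°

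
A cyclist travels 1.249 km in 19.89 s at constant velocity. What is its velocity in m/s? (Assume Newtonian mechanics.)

d = 1.249 km × 1000.0 = 1249.0 m
v = d / t = 1249.0 / 19.89 = 62.8 m/s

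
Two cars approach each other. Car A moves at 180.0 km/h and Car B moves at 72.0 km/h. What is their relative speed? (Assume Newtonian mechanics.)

v_rel = v_A + v_B = 180.0 + 72.0 = 252.0 km/h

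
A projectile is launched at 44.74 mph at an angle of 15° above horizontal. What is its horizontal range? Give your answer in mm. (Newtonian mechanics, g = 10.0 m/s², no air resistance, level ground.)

v₀ = 44.74 mph × 0.44704 = 20.0006 m/s
R = v₀² × sin(2θ) / g = 20.0006² × sin(2 × 15°) / 10.0 = 400.024 × 0.5 / 10.0 = 20.0012 m
R = 20.0012 m / 0.001 = 20000 mm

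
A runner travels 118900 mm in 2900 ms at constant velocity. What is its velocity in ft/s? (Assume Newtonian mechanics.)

d = 118900 mm × 0.001 = 118.9 m
t = 2900 ms × 0.001 = 2.9 s
v = d / t = 118.9 / 2.9 = 41.0 m/s
v = 41.0 m/s / 0.3048 = 134.5 ft/s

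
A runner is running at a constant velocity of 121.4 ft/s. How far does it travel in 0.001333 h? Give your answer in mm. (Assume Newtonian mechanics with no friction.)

v = 121.4 ft/s × 0.3048 = 37.0027 m/s
t = 0.001333 h × 3600.0 = 4.7988 s
d = v × t = 37.0027 × 4.7988 = 177.569 m
d = 177.569 m / 0.001 = 177600 mm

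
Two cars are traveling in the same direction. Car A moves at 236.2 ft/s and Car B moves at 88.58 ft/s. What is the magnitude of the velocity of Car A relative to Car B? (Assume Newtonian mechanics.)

v_rel = |v_A - v_B| = |236.2 - 88.58| = 147.62 ft/s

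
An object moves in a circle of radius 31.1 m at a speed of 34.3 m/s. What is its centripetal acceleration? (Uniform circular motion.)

a_c = v²/r = 34.3²/31.1 = 1176.49/31.1 = 37.83 m/s²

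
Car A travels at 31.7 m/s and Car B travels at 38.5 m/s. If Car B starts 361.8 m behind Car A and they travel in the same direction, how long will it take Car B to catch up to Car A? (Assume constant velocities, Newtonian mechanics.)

Relative speed: v_rel = 38.5 - 31.7 = 6.8 m/s
Time to catch: t = d₀/v_rel = 361.8/6.8 = 53.21 s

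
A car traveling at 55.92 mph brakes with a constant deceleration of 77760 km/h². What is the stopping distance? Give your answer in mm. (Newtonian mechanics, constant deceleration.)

v₀ = 55.92 mph × 0.44704 = 24.9985 m/s
a = 77760 km/h² × 7.716049382716049e-05 = 6.0 m/s²
d = v₀² / (2a) = 24.9985² / (2 × 6.0) = 624.925 / 12.0 = 52.0771 m
d = 52.0771 m / 0.001 = 52080 mm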